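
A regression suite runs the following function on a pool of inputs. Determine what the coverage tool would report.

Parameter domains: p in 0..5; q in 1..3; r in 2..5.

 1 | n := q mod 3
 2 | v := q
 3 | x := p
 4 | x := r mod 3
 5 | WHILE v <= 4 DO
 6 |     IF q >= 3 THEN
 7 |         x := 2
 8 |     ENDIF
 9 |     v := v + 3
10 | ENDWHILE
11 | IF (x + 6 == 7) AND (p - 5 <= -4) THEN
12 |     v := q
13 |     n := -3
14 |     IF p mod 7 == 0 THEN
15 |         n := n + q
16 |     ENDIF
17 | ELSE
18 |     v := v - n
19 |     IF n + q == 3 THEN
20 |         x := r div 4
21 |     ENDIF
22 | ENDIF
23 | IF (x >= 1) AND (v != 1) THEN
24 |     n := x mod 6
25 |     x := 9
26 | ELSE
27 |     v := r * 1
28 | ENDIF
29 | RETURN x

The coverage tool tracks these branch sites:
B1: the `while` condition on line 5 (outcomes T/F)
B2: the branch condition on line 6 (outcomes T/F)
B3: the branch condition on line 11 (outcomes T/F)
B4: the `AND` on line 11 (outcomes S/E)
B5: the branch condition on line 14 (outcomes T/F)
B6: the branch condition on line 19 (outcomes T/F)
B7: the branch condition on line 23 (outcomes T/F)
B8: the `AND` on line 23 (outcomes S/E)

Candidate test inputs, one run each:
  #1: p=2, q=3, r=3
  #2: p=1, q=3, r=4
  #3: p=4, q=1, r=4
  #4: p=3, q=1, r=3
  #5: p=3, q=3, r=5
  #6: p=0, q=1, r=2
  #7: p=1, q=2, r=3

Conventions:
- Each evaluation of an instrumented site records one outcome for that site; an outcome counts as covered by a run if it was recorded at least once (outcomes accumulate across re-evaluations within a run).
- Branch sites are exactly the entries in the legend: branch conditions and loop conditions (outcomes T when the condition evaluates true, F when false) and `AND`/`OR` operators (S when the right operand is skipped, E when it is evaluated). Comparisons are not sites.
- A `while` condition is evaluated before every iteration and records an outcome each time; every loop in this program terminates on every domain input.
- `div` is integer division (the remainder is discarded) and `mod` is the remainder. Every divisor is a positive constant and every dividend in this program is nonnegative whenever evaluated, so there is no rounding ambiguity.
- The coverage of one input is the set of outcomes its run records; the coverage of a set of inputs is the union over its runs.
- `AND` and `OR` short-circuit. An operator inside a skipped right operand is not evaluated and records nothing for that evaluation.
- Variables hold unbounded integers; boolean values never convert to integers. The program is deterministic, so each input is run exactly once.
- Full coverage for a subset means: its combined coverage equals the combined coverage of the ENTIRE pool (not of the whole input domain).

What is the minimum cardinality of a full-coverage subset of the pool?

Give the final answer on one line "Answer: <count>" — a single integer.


input #1 (p=2, q=3, r=3): events B1->T, B2->T, B1->F, B4->S, B3->F, B6->T, B8->S, B7->F; covers B1=T, B1=F, B2=T, B3=F, B4=S, B6=T, B7=F, B8=S
input #2 (p=1, q=3, r=4): events B1->T, B2->T, B1->F, B4->S, B3->F, B6->T, B8->E, B7->T; covers B1=T, B1=F, B2=T, B3=F, B4=S, B6=T, B7=T, B8=E
input #3 (p=4, q=1, r=4): events B1->T, B2->F, B1->T, B2->F, B1->F, B4->E, B3->F, B6->F, B8->E, B7->T; covers B1=T, B1=F, B2=F, B3=F, B4=E, B6=F, B7=T, B8=E
input #4 (p=3, q=1, r=3): events B1->T, B2->F, B1->T, B2->F, B1->F, B4->S, B3->F, B6->F, B8->S, B7->F; covers B1=T, B1=F, B2=F, B3=F, B4=S, B6=F, B7=F, B8=S
input #5 (p=3, q=3, r=5): events B1->T, B2->T, B1->F, B4->S, B3->F, B6->T, B8->E, B7->T; covers B1=T, B1=F, B2=T, B3=F, B4=S, B6=T, B7=T, B8=E
input #6 (p=0, q=1, r=2): events B1->T, B2->F, B1->T, B2->F, B1->F, B4->S, B3->F, B6->F, B8->E, B7->T; covers B1=T, B1=F, B2=F, B3=F, B4=S, B6=F, B7=T, B8=E
input #7 (p=1, q=2, r=3): events B1->T, B2->F, B1->F, B4->S, B3->F, B6->F, B8->S, B7->F; covers B1=T, B1=F, B2=F, B3=F, B4=S, B6=F, B7=F, B8=S
the full pool covers 13 outcomes: B1=T, B1=F, B2=T, B2=F, B3=F, B4=S, B4=E, B6=T, B6=F, B7=T, B7=F, B8=S, B8=E
every size-1 subset falls short of the 13 outcomes (best: 8/13)
at size 2, {1, 3} reaches all 13 outcomes; every lexicographically earlier size-2 subset fails
Answer: 2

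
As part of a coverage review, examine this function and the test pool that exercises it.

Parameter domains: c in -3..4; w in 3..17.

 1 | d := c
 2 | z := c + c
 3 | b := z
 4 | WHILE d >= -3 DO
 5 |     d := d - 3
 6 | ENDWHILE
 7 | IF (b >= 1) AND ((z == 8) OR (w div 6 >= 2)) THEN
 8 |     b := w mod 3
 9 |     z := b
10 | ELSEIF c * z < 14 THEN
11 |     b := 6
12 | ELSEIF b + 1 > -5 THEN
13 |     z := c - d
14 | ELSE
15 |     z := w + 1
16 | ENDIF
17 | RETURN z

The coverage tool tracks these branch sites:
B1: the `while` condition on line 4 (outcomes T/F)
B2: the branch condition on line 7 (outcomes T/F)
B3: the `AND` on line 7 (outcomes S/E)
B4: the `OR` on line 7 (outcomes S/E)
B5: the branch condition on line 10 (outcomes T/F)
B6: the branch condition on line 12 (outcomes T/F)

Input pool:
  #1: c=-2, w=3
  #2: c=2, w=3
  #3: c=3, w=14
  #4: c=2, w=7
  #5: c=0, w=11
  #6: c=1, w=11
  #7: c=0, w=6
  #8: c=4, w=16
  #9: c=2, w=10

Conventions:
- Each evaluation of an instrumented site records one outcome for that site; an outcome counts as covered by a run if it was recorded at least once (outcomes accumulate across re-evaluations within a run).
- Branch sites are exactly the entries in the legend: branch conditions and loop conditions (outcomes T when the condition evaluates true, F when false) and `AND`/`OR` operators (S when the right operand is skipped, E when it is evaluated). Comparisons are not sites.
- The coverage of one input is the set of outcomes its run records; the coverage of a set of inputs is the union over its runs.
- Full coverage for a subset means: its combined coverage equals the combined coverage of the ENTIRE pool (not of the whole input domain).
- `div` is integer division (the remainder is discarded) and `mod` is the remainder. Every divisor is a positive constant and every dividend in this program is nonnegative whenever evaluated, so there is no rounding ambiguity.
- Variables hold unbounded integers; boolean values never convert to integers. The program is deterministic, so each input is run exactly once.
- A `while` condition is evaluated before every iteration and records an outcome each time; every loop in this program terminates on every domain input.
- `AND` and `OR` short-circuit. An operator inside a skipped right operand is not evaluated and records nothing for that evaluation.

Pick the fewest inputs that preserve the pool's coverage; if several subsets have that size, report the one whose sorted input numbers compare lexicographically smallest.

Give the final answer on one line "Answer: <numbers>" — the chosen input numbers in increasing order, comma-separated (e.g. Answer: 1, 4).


run #1 (c=-2, w=3) runs B1->T, B1->F, B3->S, B2->F, B5->T; records B1=T, B1=F, B2=F, B3=S, B5=T
run #2 (c=2, w=3) runs B1->T, B1->T, B1->F, B3->E, B4->E, B2->F, B5->T; records B1=T, B1=F, B2=F, B3=E, B4=E, B5=T
run #3 (c=3, w=14) runs B1->T, B1->T, B1->T, B1->F, B3->E, B4->E, B2->T; records B1=T, B1=F, B2=T, B3=E, B4=E
run #4 (c=2, w=7) runs B1->T, B1->T, B1->F, B3->E, B4->E, B2->F, B5->T; records B1=T, B1=F, B2=F, B3=E, B4=E, B5=T
run #5 (c=0, w=11) runs B1->T, B1->T, B1->F, B3->S, B2->F, B5->T; records B1=T, B1=F, B2=F, B3=S, B5=T
run #6 (c=1, w=11) runs B1->T, B1->T, B1->F, B3->E, B4->E, B2->F, B5->T; records B1=T, B1=F, B2=F, B3=E, B4=E, B5=T
run #7 (c=0, w=6) runs B1->T, B1->T, B1->F, B3->S, B2->F, B5->T; records B1=T, B1=F, B2=F, B3=S, B5=T
run #8 (c=4, w=16) runs B1->T, B1->T, B1->T, B1->F, B3->E, B4->S, B2->T; records B1=T, B1=F, B2=T, B3=E, B4=S
run #9 (c=2, w=10) runs B1->T, B1->T, B1->F, B3->E, B4->E, B2->F, B5->T; records B1=T, B1=F, B2=F, B3=E, B4=E, B5=T
together the pool reaches 9 outcomes: B1=T, B1=F, B2=T, B2=F, B3=S, B3=E, B4=S, B4=E, B5=T
size 1 is not enough: best union over all size-1 subsets is 6/9
size 2 is not enough: best union over all size-2 subsets is 8/9
size 3: inputs {1, 2, 8} cover all 9 outcomes, and no lexicographically smaller subset of this size does
Answer: 1, 2, 8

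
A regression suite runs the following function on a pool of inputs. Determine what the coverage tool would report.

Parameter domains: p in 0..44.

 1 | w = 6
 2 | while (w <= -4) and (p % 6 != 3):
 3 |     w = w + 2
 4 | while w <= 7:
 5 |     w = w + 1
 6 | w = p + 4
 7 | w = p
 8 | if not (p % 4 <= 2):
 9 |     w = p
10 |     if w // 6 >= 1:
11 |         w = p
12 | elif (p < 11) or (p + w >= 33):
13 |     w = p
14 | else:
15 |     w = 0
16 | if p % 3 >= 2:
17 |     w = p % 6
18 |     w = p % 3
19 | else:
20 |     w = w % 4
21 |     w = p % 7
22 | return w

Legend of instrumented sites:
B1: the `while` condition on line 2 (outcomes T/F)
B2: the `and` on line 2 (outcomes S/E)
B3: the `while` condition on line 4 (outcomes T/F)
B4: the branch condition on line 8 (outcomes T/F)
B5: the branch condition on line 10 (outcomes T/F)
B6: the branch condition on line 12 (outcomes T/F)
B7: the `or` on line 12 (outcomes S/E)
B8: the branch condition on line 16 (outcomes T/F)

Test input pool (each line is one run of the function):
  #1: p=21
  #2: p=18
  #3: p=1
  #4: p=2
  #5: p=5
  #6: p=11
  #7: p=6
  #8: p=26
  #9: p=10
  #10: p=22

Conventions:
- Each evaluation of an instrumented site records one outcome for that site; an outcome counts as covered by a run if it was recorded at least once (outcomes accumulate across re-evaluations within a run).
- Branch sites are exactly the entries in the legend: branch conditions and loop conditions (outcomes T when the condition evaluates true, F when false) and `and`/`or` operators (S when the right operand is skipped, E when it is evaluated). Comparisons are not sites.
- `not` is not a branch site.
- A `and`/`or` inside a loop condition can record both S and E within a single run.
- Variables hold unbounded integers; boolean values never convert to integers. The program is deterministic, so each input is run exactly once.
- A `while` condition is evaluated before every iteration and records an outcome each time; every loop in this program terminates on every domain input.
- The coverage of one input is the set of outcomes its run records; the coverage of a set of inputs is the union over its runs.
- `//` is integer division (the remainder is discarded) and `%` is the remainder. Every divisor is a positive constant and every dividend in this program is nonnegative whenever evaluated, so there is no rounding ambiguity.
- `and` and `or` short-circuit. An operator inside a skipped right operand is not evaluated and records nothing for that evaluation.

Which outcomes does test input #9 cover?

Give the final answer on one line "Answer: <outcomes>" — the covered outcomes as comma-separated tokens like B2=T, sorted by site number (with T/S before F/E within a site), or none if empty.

Running input #9 (p=10), event by event:
  B2->S, B1->F, B3->T, B3->T, B3->F, B4->F, B7->S, B6->T, B8->F
distinct outcomes covered: B1=F, B2=S, B3=T, B3=F, B4=F, B6=T, B7=S, B8=F

Answer: B1=F, B2=S, B3=T, B3=F, B4=F, B6=T, B7=S, B8=F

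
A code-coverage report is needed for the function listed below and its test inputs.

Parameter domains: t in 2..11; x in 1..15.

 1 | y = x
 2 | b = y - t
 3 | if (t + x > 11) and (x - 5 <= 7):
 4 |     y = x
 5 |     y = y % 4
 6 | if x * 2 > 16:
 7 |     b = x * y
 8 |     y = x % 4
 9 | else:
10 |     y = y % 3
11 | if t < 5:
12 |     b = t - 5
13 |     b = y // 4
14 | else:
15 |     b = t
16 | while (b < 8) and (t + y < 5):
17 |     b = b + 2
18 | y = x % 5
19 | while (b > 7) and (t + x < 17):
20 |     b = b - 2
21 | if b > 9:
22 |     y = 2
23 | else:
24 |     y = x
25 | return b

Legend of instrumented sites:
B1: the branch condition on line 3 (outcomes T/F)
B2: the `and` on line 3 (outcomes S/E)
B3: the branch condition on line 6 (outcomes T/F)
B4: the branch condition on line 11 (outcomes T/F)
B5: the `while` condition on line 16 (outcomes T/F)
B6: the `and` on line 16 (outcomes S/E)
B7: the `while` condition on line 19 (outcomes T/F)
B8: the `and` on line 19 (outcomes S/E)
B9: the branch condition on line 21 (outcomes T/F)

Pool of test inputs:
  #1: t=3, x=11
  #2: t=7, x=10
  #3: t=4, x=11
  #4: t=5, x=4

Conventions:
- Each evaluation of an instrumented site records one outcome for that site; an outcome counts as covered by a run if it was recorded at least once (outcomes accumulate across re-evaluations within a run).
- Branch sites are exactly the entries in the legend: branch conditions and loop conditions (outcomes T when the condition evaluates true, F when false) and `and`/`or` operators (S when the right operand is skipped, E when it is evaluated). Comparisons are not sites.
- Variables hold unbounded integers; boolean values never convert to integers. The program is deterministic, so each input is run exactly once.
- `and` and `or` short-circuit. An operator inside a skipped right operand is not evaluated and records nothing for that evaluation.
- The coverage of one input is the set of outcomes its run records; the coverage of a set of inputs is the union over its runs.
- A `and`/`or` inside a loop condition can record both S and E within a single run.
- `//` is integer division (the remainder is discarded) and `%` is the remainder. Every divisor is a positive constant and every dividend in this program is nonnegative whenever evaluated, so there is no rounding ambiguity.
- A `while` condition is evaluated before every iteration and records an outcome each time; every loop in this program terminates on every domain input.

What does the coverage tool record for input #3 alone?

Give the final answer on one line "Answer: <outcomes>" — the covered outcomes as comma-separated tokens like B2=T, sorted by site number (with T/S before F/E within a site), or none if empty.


Event log for input #3 (t=4, x=11):
  B2->E, B1->T, B3->T, B4->T, B6->E, B5->F, B8->S, B7->F, B9->F
distinct outcomes covered: B1=T, B2=E, B3=T, B4=T, B5=F, B6=E, B7=F, B8=S, B9=F
Answer: B1=T, B2=E, B3=T, B4=T, B5=F, B6=E, B7=F, B8=S, B9=F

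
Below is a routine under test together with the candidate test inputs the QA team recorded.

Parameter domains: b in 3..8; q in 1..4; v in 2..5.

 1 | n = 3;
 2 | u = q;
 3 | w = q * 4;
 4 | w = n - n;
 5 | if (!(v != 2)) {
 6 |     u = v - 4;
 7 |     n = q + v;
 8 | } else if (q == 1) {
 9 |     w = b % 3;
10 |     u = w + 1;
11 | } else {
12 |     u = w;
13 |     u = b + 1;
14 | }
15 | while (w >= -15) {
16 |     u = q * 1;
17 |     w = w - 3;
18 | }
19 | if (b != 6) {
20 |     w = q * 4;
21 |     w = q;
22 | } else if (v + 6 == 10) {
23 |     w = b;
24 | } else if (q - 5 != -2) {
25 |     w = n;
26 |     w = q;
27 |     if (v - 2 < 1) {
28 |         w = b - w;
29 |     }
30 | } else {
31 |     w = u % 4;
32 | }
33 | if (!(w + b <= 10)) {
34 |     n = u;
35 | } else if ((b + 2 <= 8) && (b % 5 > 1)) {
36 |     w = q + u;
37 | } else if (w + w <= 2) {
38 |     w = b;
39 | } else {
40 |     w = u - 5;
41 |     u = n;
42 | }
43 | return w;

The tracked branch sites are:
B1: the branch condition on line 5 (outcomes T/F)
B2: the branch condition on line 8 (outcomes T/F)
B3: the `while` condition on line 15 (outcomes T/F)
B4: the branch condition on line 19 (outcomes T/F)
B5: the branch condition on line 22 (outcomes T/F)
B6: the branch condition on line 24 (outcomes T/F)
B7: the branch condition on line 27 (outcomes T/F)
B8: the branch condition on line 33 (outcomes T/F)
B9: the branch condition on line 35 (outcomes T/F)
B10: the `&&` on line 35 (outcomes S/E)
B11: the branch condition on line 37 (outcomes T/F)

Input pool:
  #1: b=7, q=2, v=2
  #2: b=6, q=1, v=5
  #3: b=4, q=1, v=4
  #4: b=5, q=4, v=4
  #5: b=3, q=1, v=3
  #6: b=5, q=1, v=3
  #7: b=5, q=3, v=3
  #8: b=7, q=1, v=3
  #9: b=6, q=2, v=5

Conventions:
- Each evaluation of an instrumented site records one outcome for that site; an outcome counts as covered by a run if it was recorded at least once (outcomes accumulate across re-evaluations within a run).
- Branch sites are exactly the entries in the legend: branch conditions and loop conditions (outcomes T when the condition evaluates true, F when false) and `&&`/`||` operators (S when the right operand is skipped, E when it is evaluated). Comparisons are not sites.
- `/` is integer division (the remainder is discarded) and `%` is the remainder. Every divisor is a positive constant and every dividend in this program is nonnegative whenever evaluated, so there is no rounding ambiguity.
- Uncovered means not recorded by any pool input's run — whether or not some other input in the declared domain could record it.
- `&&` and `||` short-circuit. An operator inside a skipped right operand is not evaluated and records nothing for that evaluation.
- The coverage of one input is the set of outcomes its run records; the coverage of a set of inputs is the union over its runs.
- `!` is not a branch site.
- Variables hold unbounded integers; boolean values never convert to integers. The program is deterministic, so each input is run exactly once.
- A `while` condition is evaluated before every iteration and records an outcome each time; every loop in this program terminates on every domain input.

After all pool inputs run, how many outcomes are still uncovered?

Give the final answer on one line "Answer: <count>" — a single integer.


input #1, b=7, q=2, v=2: events B1->T, B3->T, B3->T, B3->T, B3->T, B3->T, B3->T, B3->F, B4->T, B8->F, B10->S, B9->F, B11->F; outcomes B1=T, B3=T, B3=F, B4=T, B8=F, B9=F, B10=S, B11=F
input #2, b=6, q=1, v=5: events B1->F, B2->T, B3->T, B3->T, B3->T, B3->T, B3->T, B3->T, B3->F, B4->F, B5->F, B6->T, B7->F, B8->F, ...; outcomes B1=F, B2=T, B3=T, B3=F, B4=F, B5=F, B6=T, B7=F, B8=F, B9=F, B10=E, B11=T
input #3, b=4, q=1, v=4: events B1->F, B2->T, B3->T, B3->T, B3->T, B3->T, B3->T, B3->T, B3->F, B4->T, B8->F, B10->E, B9->T; outcomes B1=F, B2=T, B3=T, B3=F, B4=T, B8=F, B9=T, B10=E
input #4, b=5, q=4, v=4: events B1->F, B2->F, B3->T, B3->T, B3->T, B3->T, B3->T, B3->T, B3->F, B4->T, B8->F, B10->E, B9->F, B11->F; outcomes B1=F, B2=F, B3=T, B3=F, B4=T, B8=F, B9=F, B10=E, B11=F
input #5, b=3, q=1, v=3: events B1->F, B2->T, B3->T, B3->T, B3->T, B3->T, B3->T, B3->T, B3->F, B4->T, B8->F, B10->E, B9->T; outcomes B1=F, B2=T, B3=T, B3=F, B4=T, B8=F, B9=T, B10=E
input #6, b=5, q=1, v=3: events B1->F, B2->T, B3->T, B3->T, B3->T, B3->T, B3->T, B3->T, B3->F, B4->T, B8->F, B10->E, B9->F, B11->T; outcomes B1=F, B2=T, B3=T, B3=F, B4=T, B8=F, B9=F, B10=E, B11=T
input #7, b=5, q=3, v=3: events B1->F, B2->F, B3->T, B3->T, B3->T, B3->T, B3->T, B3->T, B3->F, B4->T, B8->F, B10->E, B9->F, B11->F; outcomes B1=F, B2=F, B3=T, B3=F, B4=T, B8=F, B9=F, B10=E, B11=F
input #8, b=7, q=1, v=3: events B1->F, B2->T, B3->T, B3->T, B3->T, B3->T, B3->T, B3->T, B3->F, B4->T, B8->F, B10->S, B9->F, B11->T; outcomes B1=F, B2=T, B3=T, B3=F, B4=T, B8=F, B9=F, B10=S, B11=T
input #9, b=6, q=2, v=5: events B1->F, B2->F, B3->T, B3->T, B3->T, B3->T, B3->T, B3->T, B3->F, B4->F, B5->F, B6->T, B7->F, B8->F, ...; outcomes B1=F, B2=F, B3=T, B3=F, B4=F, B5=F, B6=T, B7=F, B8=F, B9=F, B10=E, B11=F
union over the pool: B1=T, B1=F, B2=T, B2=F, B3=T, B3=F, B4=T, B4=F, B5=F, B6=T, B7=F, B8=F, B9=T, B9=F, B10=S, B10=E, B11=T, B11=F
uncovered (4 of 22): B5=T, B6=F, B7=T, B8=T
Answer: 4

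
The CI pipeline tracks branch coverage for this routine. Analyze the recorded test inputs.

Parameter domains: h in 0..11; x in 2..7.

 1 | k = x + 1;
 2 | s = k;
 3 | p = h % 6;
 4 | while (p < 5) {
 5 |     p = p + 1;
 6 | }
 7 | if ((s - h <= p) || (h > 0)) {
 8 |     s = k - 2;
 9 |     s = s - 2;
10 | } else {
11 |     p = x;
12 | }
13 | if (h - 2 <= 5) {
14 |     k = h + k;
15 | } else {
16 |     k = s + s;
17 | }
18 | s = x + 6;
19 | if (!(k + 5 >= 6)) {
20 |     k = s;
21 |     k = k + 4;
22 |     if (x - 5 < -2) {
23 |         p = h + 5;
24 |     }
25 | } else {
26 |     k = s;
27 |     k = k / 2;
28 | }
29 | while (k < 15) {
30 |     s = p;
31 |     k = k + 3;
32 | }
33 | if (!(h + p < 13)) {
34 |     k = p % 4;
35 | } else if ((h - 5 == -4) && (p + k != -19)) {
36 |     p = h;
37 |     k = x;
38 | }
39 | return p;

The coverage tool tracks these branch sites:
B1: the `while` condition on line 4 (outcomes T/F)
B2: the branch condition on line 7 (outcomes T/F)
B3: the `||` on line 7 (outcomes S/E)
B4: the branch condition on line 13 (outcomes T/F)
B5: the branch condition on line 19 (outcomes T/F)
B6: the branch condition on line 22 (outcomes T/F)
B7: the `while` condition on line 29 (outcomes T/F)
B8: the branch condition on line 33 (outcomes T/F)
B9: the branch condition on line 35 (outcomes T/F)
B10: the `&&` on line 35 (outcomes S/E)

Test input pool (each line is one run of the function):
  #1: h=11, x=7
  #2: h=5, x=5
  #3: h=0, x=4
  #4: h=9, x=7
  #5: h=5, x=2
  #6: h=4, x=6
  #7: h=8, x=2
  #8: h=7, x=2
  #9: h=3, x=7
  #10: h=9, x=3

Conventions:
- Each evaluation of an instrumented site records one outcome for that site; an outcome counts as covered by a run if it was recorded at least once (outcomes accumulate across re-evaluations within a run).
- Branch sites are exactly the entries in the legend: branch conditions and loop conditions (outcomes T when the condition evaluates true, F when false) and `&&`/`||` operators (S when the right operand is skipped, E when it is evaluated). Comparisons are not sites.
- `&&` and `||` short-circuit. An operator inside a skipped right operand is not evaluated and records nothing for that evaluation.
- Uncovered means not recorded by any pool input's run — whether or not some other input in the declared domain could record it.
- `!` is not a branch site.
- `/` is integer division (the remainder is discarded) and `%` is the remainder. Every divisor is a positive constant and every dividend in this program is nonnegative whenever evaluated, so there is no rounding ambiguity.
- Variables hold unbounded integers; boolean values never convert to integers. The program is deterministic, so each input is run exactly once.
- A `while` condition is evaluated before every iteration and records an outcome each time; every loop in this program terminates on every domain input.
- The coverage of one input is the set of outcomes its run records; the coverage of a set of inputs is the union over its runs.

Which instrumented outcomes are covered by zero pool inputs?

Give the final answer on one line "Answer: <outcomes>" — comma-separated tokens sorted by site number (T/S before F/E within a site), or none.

test 1 (h=11, x=7) fires B1->F, B3->S, B2->T, B4->F, B5->F, B7->T, B7->T, B7->T, B7->F, B8->T; hits B1=F, B2=T, B3=S, B4=F, B5=F, B7=T, B7=F, B8=T
test 2 (h=5, x=5) fires B1->F, B3->S, B2->T, B4->T, B5->F, B7->T, B7->T, B7->T, B7->T, B7->F, B8->F, B10->S, B9->F; hits B1=F, B2=T, B3=S, B4=T, B5=F, B7=T, B7=F, B8=F, B9=F, B10=S
test 3 (h=0, x=4) fires B1->T, B1->T, B1->T, B1->T, B1->T, B1->F, B3->S, B2->T, B4->T, B5->F, B7->T, B7->T, B7->T, B7->T, ...; hits B1=T, B1=F, B2=T, B3=S, B4=T, B5=F, B7=T, B7=F, B8=F, B9=F, B10=S
test 4 (h=9, x=7) fires B1->T, B1->T, B1->F, B3->S, B2->T, B4->F, B5->F, B7->T, B7->T, B7->T, B7->F, B8->T; hits B1=T, B1=F, B2=T, B3=S, B4=F, B5=F, B7=T, B7=F, B8=T
test 5 (h=5, x=2) fires B1->F, B3->S, B2->T, B4->T, B5->F, B7->T, B7->T, B7->T, B7->T, B7->F, B8->F, B10->S, B9->F; hits B1=F, B2=T, B3=S, B4=T, B5=F, B7=T, B7=F, B8=F, B9=F, B10=S
test 6 (h=4, x=6) fires B1->T, B1->F, B3->S, B2->T, B4->T, B5->F, B7->T, B7->T, B7->T, B7->F, B8->F, B10->S, B9->F; hits B1=T, B1=F, B2=T, B3=S, B4=T, B5=F, B7=T, B7=F, B8=F, B9=F, B10=S
test 7 (h=8, x=2) fires B1->T, B1->T, B1->T, B1->F, B3->S, B2->T, B4->F, B5->T, B6->T, B7->T, B7->F, B8->T; hits B1=T, B1=F, B2=T, B3=S, B4=F, B5=T, B6=T, B7=T, B7=F, B8=T
test 8 (h=7, x=2) fires B1->T, B1->T, B1->T, B1->T, B1->F, B3->S, B2->T, B4->T, B5->F, B7->T, B7->T, B7->T, B7->T, B7->F, ...; hits B1=T, B1=F, B2=T, B3=S, B4=T, B5=F, B7=T, B7=F, B8=F, B9=F, B10=S
test 9 (h=3, x=7) fires B1->T, B1->T, B1->F, B3->S, B2->T, B4->T, B5->F, B7->T, B7->T, B7->T, B7->F, B8->F, B10->S, B9->F; hits B1=T, B1=F, B2=T, B3=S, B4=T, B5=F, B7=T, B7=F, B8=F, B9=F, B10=S
test 10 (h=9, x=3) fires B1->T, B1->T, B1->F, B3->S, B2->T, B4->F, B5->T, B6->F, B7->T, B7->F, B8->T; hits B1=T, B1=F, B2=T, B3=S, B4=F, B5=T, B6=F, B7=T, B7=F, B8=T
union over the pool: B1=T, B1=F, B2=T, B3=S, B4=T, B4=F, B5=T, B5=F, B6=T, B6=F, B7=T, B7=F, B8=T, B8=F, B9=F, B10=S
uncovered (4 of 20): B2=F, B3=E, B9=T, B10=E

Answer: B2=F, B3=E, B9=T, B10=E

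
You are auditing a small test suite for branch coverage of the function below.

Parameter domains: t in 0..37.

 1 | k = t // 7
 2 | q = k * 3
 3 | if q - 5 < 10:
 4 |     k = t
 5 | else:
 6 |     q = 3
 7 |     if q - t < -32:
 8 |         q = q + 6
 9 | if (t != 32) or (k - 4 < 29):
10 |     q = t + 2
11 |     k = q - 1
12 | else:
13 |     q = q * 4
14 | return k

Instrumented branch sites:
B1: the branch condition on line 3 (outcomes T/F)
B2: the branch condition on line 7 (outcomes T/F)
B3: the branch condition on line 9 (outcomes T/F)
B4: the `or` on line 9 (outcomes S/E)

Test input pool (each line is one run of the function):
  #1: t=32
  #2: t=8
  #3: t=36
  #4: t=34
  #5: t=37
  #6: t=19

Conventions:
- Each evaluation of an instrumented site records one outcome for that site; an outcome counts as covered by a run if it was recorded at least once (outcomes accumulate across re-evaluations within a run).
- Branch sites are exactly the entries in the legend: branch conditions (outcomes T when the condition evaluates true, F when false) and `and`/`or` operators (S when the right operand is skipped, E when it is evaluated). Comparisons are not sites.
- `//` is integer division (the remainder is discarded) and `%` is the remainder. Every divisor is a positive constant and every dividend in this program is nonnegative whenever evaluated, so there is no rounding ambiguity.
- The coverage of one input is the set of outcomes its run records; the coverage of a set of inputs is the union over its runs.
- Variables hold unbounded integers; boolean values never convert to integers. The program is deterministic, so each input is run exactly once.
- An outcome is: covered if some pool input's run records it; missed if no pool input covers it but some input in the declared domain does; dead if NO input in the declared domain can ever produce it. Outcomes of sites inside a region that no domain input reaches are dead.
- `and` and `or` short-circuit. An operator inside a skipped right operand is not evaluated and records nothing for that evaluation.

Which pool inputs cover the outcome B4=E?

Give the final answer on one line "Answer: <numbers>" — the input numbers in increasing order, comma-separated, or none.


input #1 (t=32): hits B4=E
input #2 (t=8): never hits B4=E
input #3 (t=36): never hits B4=E
input #4 (t=34): never hits B4=E
input #5 (t=37): never hits B4=E
input #6 (t=19): never hits B4=E
Answer: 1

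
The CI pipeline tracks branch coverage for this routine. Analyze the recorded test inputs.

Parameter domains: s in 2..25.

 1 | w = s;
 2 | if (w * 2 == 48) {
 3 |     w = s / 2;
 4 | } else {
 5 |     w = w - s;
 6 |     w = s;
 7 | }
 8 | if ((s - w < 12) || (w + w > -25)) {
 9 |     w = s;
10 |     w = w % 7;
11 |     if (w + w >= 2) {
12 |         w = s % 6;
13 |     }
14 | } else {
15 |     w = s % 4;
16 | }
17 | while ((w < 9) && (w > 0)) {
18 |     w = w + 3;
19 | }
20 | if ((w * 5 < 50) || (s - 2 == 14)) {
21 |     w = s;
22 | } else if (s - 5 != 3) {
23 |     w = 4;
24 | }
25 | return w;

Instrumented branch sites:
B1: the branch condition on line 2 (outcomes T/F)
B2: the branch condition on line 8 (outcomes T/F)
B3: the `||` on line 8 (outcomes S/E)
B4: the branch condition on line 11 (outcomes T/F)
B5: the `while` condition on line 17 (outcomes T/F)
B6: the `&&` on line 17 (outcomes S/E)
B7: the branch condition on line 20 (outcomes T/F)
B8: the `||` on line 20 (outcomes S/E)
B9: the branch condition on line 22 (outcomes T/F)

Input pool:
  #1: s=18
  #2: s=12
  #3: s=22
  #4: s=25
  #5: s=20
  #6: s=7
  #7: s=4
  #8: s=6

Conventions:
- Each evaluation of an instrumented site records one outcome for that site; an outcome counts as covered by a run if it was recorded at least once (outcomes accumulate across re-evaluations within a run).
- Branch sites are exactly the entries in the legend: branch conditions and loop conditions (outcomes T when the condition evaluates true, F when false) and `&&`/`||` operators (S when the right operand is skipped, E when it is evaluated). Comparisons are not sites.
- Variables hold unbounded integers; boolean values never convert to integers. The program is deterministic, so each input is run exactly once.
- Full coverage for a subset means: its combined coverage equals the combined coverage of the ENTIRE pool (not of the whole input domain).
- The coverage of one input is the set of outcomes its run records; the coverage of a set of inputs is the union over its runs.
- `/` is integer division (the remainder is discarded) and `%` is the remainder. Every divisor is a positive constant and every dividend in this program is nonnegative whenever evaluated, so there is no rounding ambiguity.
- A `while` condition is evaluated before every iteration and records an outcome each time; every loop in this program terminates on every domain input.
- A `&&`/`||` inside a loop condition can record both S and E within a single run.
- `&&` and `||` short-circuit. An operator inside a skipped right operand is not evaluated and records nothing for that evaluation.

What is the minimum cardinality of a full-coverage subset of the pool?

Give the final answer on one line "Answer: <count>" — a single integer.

input #1, s=18: events B1->F, B3->S, B2->T, B4->T, B6->E, B5->F, B8->S, B7->T; outcomes B1=F, B2=T, B3=S, B4=T, B5=F, B6=E, B7=T, B8=S
input #2, s=12: events B1->F, B3->S, B2->T, B4->T, B6->E, B5->F, B8->S, B7->T; outcomes B1=F, B2=T, B3=S, B4=T, B5=F, B6=E, B7=T, B8=S
input #3, s=22: events B1->F, B3->S, B2->T, B4->T, B6->E, B5->T, B6->E, B5->T, B6->S, B5->F, B8->E, B7->F, B9->T; outcomes B1=F, B2=T, B3=S, B4=T, B5=T, B5=F, B6=S, B6=E, B7=F, B8=E, B9=T
input #4, s=25: events B1->F, B3->S, B2->T, B4->T, B6->E, B5->T, B6->E, B5->T, B6->E, B5->T, B6->S, B5->F, B8->E, B7->F, ...; outcomes B1=F, B2=T, B3=S, B4=T, B5=T, B5=F, B6=S, B6=E, B7=F, B8=E, B9=T
input #5, s=20: events B1->F, B3->S, B2->T, B4->T, B6->E, B5->T, B6->E, B5->T, B6->E, B5->T, B6->S, B5->F, B8->E, B7->F, ...; outcomes B1=F, B2=T, B3=S, B4=T, B5=T, B5=F, B6=S, B6=E, B7=F, B8=E, B9=T
input #6, s=7: events B1->F, B3->S, B2->T, B4->F, B6->E, B5->F, B8->S, B7->T; outcomes B1=F, B2=T, B3=S, B4=F, B5=F, B6=E, B7=T, B8=S
input #7, s=4: events B1->F, B3->S, B2->T, B4->T, B6->E, B5->T, B6->E, B5->T, B6->S, B5->F, B8->E, B7->F, B9->T; outcomes B1=F, B2=T, B3=S, B4=T, B5=T, B5=F, B6=S, B6=E, B7=F, B8=E, B9=T
input #8, s=6: events B1->F, B3->S, B2->T, B4->T, B6->E, B5->F, B8->S, B7->T; outcomes B1=F, B2=T, B3=S, B4=T, B5=F, B6=E, B7=T, B8=S
pool-wide coverage (14 outcomes): B1=F, B2=T, B3=S, B4=T, B4=F, B5=T, B5=F, B6=S, B6=E, B7=T, B7=F, B8=S, B8=E, B9=T
size 1 is not enough: best union over all size-1 subsets is 11/14
size 2: inputs {3, 6} cover all 14 outcomes, and no lexicographically smaller subset of this size does

Answer: 2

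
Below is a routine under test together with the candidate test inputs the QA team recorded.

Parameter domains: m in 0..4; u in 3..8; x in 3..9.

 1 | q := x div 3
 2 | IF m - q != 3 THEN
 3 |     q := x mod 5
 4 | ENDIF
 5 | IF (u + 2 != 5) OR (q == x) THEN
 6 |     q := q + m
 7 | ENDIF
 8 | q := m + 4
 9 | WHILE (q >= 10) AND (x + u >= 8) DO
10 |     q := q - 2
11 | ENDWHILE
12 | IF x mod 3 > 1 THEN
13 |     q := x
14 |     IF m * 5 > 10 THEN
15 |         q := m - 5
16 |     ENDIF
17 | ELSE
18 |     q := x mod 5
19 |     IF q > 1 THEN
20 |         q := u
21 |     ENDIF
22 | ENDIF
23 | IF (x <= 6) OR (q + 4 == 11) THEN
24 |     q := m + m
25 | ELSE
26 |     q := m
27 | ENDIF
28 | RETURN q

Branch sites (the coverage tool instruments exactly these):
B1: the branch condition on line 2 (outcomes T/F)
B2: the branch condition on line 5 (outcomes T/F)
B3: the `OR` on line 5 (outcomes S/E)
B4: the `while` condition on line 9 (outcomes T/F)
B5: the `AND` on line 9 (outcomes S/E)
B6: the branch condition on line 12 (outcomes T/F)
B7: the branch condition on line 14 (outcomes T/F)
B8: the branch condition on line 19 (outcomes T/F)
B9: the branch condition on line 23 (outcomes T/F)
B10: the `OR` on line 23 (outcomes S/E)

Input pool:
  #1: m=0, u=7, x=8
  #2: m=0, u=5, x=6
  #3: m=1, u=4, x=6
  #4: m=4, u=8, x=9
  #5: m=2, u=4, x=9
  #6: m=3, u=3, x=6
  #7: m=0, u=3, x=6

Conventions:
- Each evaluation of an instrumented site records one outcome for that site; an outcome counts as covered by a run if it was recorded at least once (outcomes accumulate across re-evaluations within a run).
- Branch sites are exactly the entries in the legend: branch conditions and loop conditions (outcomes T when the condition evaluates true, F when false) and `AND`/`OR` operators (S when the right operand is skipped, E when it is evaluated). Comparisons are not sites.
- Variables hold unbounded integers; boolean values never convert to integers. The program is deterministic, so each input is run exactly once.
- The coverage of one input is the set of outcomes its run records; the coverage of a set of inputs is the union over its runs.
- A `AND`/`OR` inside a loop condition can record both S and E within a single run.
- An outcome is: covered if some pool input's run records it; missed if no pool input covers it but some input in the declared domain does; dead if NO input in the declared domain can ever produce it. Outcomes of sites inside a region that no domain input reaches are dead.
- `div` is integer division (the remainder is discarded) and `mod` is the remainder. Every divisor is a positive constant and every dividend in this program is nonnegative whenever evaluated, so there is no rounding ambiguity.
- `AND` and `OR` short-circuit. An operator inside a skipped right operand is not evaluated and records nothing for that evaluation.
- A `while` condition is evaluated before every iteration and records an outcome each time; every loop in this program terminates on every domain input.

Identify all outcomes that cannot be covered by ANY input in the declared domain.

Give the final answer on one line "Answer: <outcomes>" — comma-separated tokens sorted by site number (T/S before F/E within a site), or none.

sweeping the full domain (210 inputs) for each outcome:
  B4=T: unreachable across the whole domain -> dead
  B5=E: unreachable across the whole domain -> dead
  reachable outcomes have witnesses, e.g. B1=T (e.g. m=0, u=3, x=3), B1=F (e.g. m=4, u=3, x=3), B2=T (e.g. m=0, u=3, x=3), B2=F (e.g. m=0, u=3, x=5)

Answer: B4=T, B5=E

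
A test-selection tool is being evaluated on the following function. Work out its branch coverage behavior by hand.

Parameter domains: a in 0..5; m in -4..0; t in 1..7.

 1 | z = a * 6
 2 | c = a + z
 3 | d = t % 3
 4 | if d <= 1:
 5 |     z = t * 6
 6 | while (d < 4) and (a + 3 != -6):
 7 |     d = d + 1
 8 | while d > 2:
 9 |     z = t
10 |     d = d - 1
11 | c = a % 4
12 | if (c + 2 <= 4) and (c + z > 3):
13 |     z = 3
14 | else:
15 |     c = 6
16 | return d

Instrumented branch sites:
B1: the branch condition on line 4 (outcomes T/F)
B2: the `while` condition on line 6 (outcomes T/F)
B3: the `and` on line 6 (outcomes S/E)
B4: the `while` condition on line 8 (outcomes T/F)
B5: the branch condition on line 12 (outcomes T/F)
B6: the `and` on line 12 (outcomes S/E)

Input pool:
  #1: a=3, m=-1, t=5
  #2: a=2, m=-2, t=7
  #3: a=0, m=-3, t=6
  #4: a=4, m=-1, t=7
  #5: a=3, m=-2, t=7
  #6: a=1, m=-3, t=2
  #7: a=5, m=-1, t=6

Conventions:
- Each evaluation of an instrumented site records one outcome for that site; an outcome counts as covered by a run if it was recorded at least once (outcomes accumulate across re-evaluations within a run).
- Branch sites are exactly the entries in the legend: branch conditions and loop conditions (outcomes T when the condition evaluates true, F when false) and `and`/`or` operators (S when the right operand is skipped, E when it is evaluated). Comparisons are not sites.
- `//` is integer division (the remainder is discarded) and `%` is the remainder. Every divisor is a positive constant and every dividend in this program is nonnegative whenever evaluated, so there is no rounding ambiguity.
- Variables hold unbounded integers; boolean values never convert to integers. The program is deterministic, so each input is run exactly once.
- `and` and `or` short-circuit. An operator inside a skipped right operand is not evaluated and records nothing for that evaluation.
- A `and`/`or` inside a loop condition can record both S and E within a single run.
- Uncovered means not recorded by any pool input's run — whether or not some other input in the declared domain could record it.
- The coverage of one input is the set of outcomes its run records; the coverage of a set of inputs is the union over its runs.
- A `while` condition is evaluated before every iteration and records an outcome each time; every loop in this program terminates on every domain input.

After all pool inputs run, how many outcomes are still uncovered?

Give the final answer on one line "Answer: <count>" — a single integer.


input #1 (a=3, m=-1, t=5): events B1->F, B3->E, B2->T, B3->E, B2->T, B3->S, B2->F, B4->T, B4->T, B4->F, B6->S, B5->F; covers B1=F, B2=T, B2=F, B3=S, B3=E, B4=T, B4=F, B5=F, B6=S
input #2 (a=2, m=-2, t=7): events B1->T, B3->E, B2->T, B3->E, B2->T, B3->E, B2->T, B3->S, B2->F, B4->T, B4->T, B4->F, B6->E, B5->T; covers B1=T, B2=T, B2=F, B3=S, B3=E, B4=T, B4=F, B5=T, B6=E
input #3 (a=0, m=-3, t=6): events B1->T, B3->E, B2->T, B3->E, B2->T, B3->E, B2->T, B3->E, B2->T, B3->S, B2->F, B4->T, B4->T, B4->F, ...; covers B1=T, B2=T, B2=F, B3=S, B3=E, B4=T, B4=F, B5=T, B6=E
input #4 (a=4, m=-1, t=7): events B1->T, B3->E, B2->T, B3->E, B2->T, B3->E, B2->T, B3->S, B2->F, B4->T, B4->T, B4->F, B6->E, B5->T; covers B1=T, B2=T, B2=F, B3=S, B3=E, B4=T, B4=F, B5=T, B6=E
input #5 (a=3, m=-2, t=7): events B1->T, B3->E, B2->T, B3->E, B2->T, B3->E, B2->T, B3->S, B2->F, B4->T, B4->T, B4->F, B6->S, B5->F; covers B1=T, B2=T, B2=F, B3=S, B3=E, B4=T, B4=F, B5=F, B6=S
input #6 (a=1, m=-3, t=2): events B1->F, B3->E, B2->T, B3->E, B2->T, B3->S, B2->F, B4->T, B4->T, B4->F, B6->E, B5->F; covers B1=F, B2=T, B2=F, B3=S, B3=E, B4=T, B4=F, B5=F, B6=E
input #7 (a=5, m=-1, t=6): events B1->T, B3->E, B2->T, B3->E, B2->T, B3->E, B2->T, B3->E, B2->T, B3->S, B2->F, B4->T, B4->T, B4->F, ...; covers B1=T, B2=T, B2=F, B3=S, B3=E, B4=T, B4=F, B5=T, B6=E
union over the pool: B1=T, B1=F, B2=T, B2=F, B3=S, B3=E, B4=T, B4=F, B5=T, B5=F, B6=S, B6=E
uncovered (0 of 12): none
Answer: 0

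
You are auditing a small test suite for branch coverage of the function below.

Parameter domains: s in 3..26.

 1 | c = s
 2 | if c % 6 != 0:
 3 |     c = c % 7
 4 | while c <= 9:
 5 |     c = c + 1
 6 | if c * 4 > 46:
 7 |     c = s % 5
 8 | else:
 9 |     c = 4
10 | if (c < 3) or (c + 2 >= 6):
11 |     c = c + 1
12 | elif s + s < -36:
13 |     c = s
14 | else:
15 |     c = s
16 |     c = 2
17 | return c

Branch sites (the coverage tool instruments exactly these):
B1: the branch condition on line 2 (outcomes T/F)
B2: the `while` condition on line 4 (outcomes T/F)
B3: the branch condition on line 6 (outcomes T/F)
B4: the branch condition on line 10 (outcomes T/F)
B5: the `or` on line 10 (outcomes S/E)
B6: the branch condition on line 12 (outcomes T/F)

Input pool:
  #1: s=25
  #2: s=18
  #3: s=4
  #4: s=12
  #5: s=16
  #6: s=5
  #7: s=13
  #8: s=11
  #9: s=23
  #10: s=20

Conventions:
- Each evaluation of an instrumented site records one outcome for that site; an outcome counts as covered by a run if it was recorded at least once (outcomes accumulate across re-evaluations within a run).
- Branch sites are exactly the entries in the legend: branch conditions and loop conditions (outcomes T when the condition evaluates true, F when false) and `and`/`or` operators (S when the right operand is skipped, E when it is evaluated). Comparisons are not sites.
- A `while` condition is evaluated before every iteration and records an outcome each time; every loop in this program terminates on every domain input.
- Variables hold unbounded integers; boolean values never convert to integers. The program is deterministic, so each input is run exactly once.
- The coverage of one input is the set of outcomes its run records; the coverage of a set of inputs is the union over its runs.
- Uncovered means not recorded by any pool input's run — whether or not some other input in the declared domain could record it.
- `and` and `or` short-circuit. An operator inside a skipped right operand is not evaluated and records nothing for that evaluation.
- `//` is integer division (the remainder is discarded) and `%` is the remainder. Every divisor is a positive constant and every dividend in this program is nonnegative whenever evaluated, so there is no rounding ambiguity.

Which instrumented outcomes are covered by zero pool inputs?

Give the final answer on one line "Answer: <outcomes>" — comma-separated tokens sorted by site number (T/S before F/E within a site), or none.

input #1 (s=25): events B1->T, B2->T, B2->T, B2->T, B2->T, B2->T, B2->T, B2->F, B3->F, B5->E, B4->T; covers B1=T, B2=T, B2=F, B3=F, B4=T, B5=E
input #2 (s=18): events B1->F, B2->F, B3->T, B5->E, B4->F, B6->F; covers B1=F, B2=F, B3=T, B4=F, B5=E, B6=F
input #3 (s=4): events B1->T, B2->T, B2->T, B2->T, B2->T, B2->T, B2->T, B2->F, B3->F, B5->E, B4->T; covers B1=T, B2=T, B2=F, B3=F, B4=T, B5=E
input #4 (s=12): events B1->F, B2->F, B3->T, B5->S, B4->T; covers B1=F, B2=F, B3=T, B4=T, B5=S
input #5 (s=16): events B1->T, B2->T, B2->T, B2->T, B2->T, B2->T, B2->T, B2->T, B2->T, B2->F, B3->F, B5->E, B4->T; covers B1=T, B2=T, B2=F, B3=F, B4=T, B5=E
input #6 (s=5): events B1->T, B2->T, B2->T, B2->T, B2->T, B2->T, B2->F, B3->F, B5->E, B4->T; covers B1=T, B2=T, B2=F, B3=F, B4=T, B5=E
input #7 (s=13): events B1->T, B2->T, B2->T, B2->T, B2->T, B2->F, B3->F, B5->E, B4->T; covers B1=T, B2=T, B2=F, B3=F, B4=T, B5=E
input #8 (s=11): events B1->T, B2->T, B2->T, B2->T, B2->T, B2->T, B2->T, B2->F, B3->F, B5->E, B4->T; covers B1=T, B2=T, B2=F, B3=F, B4=T, B5=E
input #9 (s=23): events B1->T, B2->T, B2->T, B2->T, B2->T, B2->T, B2->T, B2->T, B2->T, B2->F, B3->F, B5->E, B4->T; covers B1=T, B2=T, B2=F, B3=F, B4=T, B5=E
input #10 (s=20): events B1->T, B2->T, B2->T, B2->T, B2->T, B2->F, B3->F, B5->E, B4->T; covers B1=T, B2=T, B2=F, B3=F, B4=T, B5=E
union over the pool: B1=T, B1=F, B2=T, B2=F, B3=T, B3=F, B4=T, B4=F, B5=S, B5=E, B6=F
uncovered (1 of 12): B6=T

Answer: B6=T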